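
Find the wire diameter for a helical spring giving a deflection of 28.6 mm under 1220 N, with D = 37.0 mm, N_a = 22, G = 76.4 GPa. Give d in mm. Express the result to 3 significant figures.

Required rate k = F/δ = 1220/28.6 = 42.657 N/mm
d = (8D³N_a·k / G)^(1/4) = (8·37.0³·22·42.657 / (76.4×10³))^0.25
  = (4977.6)^0.25 = 8.3995 mm

8.40 mm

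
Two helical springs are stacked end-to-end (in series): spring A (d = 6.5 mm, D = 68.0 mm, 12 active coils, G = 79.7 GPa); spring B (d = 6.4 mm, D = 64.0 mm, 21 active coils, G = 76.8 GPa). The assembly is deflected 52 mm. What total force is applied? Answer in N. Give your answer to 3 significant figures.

k_A = Gd⁴/(8D³N_a) = (79.7×10³)(6.5⁴)/(8·68.0³·12) = 4.7132 N/mm
k_B = Gd⁴/(8D³N_a) = (76.8×10³)(6.4⁴)/(8·64.0³·21) = 2.9257 N/mm
Series: 1/k_eq = 1/4.7132 + 1/2.9257 = 0.55397; k_eq = 1.8052 N/mm
F = k_eq·δ = 1.8052·52 = 93.868 N

93.9 N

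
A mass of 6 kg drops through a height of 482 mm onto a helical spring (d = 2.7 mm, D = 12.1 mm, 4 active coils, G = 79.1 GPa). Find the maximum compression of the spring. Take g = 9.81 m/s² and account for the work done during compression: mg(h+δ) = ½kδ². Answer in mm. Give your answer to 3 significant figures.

k = Gd⁴/(8D³N_a) = (79.1×10³)(2.7⁴)/(8·12.1³·4) = 74.152 N/mm
W = mg = 6 × 9.81 = 58.86 N
½kδ² − Wδ − Wh = 0 → δ = (W + √(W² + 2kWh))/k
δ = (58.86 + √(3464.5 + 4.20749e+06))/74.152 = (58.86 + 2052.1)/74.152 = 28.467 mm

28.5 mm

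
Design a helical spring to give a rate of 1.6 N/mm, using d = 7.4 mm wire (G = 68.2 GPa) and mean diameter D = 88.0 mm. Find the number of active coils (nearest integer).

23

N_a = Gd⁴/(8D³k) = (68.2×10³ × 7.4⁴)/(8 × 88.0³ × 1.6)
    = 2.04508e+08 / 8.72284e+06 = 23.45 → 23 coils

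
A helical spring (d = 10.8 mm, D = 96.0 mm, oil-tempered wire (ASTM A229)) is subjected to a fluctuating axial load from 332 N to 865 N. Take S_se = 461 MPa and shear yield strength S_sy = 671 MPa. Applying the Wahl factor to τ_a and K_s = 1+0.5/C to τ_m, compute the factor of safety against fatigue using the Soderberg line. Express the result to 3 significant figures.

C = D/d = 96.0/10.8 = 8.8889; K_W = (4C−1)/(4C−4)+0.615/C = 1.1643; K_s = 1+0.5/C = 1.0562
F_a = (F_max−F_min)/2 = 266.5 N; F_m = (F_max+F_min)/2 = 598.5 N
τ_a = K_W·8F_aD/(πd³) = 1.1643 × 51.717 = 60.212 MPa
τ_m = K_s·8F_mD/(πd³) = 1.0562 × 116.15 = 122.68 MPa
Soderberg: 1/n_f = τ_a/S_se + τ_m/S_sy = 60.212/461 + 122.68/671 = 0.13061 + 0.18283 = 0.31344
n_f = 1/0.31344 = 3.19

3.19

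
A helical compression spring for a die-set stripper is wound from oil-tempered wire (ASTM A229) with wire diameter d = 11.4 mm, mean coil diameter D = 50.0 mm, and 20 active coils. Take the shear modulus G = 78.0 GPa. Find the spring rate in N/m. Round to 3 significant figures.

k = Gd⁴/(8D³N_a) = (78.0×10³ × 11.4⁴) / (8 × 50.0³ × 20)
  = 1.31739e+09 / 2e+07 = 65.869 N/mm = 65869 N/m

65900 N/m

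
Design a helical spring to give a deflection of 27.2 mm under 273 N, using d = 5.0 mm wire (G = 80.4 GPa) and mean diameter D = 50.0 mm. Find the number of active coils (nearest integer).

5

Required rate k = F/δ = 273/27.2 = 10.037 N/mm
N_a = Gd⁴/(8D³k) = (80.4×10³ × 5.0⁴)/(8 × 50.0³ × 10.037)
    = 5.025e+07 / 1.00368e+07 = 5.007 → 5 coils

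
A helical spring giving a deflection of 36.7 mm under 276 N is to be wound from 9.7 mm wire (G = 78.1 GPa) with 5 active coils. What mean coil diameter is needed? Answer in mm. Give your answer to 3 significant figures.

132 mm

Required rate k = F/δ = 276/36.7 = 7.5204 N/mm
D = (Gd⁴/(8N_a·k))^(1/3) = (78.1×10³·9.7⁴/(8·5·7.5204))^(1/3)
  = (2.29845e+06)^(1/3) = 131.9709 mm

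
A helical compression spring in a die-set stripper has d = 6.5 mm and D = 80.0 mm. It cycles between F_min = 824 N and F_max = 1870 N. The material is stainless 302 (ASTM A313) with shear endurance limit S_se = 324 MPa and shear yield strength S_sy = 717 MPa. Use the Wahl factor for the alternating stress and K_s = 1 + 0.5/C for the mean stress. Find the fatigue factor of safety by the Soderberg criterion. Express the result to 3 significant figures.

C = D/d = 80.0/6.5 = 12.3077; K_W = (4C−1)/(4C−4)+0.615/C = 1.1163; K_s = 1+0.5/C = 1.0406
F_a = (F_max−F_min)/2 = 523 N; F_m = (F_max+F_min)/2 = 1347 N
τ_a = K_W·8F_aD/(πd³) = 1.1163 × 387.96 = 433.08 MPa
τ_m = K_s·8F_mD/(πd³) = 1.0406 × 999.21 = 1039.8 MPa
Soderberg: 1/n_f = τ_a/S_se + τ_m/S_sy = 433.08/324 + 1039.8/717 = 1.33667 + 1.45022 = 2.7869
n_f = 1/2.7869 = 0.3588

0.359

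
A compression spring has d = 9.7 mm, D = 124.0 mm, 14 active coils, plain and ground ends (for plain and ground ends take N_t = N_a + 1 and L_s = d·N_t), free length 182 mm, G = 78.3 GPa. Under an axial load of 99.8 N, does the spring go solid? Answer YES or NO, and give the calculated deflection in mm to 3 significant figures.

k = Gd⁴/(8D³N_a) = (78.3×10³)(9.7⁴)/(8·124.0³·14) = 3.2461 N/mm
N_t = 15; L_s = 9.7·15 = 145.5 mm; δ_solid = L₀ − L_s = 182 − 145.5 = 36.5 mm
δ = F/k = 99.8/3.2461 = 30.744 mm
δ < δ_solid → spring does not go solid

NO, δ = 30.7 mm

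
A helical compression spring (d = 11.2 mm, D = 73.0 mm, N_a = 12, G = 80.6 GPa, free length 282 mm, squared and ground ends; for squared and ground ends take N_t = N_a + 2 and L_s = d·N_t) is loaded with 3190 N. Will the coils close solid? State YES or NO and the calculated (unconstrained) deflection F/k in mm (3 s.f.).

k = Gd⁴/(8D³N_a) = (80.6×10³)(11.2⁴)/(8·73.0³·12) = 33.96 N/mm
N_t = 14; L_s = 11.2·14 = 156.8 mm; δ_solid = L₀ − L_s = 282 − 156.8 = 125.2 mm
δ = F/k = 3190/33.96 = 93.934 mm
δ < δ_solid → spring does not go solid

NO, δ = 93.9 mm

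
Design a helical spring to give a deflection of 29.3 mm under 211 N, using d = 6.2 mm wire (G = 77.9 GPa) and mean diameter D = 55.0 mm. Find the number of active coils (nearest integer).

12

Required rate k = F/δ = 211/29.3 = 7.2014 N/mm
N_a = Gd⁴/(8D³k) = (77.9×10³ × 6.2⁴)/(8 × 55.0³ × 7.2014)
    = 1.15108e+08 / 9.58502e+06 = 12.01 → 12 coils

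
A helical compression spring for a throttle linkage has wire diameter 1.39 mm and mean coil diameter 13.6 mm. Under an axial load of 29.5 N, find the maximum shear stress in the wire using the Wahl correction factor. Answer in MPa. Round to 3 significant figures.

437 MPa

Spring index C = D/d = 13.6/1.39 = 9.7842
K_W = (4C−1)/(4C−4) + 0.615/C = 38.137/35.137 + 0.0629 = 1.1482
τ₀ = 8FD/(πd³) = 8·29.5·13.6/(π·1.39³) = 3209.6/8.4371 = 380.41 MPa
τ_max = K·τ₀ = 1.1482 × 380.41 = 436.81 MPa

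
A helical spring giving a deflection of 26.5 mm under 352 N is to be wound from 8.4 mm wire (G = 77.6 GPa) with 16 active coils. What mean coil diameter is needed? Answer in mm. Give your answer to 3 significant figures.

61.0 mm

Required rate k = F/δ = 352/26.5 = 13.283 N/mm
D = (Gd⁴/(8N_a·k))^(1/3) = (77.6×10³·8.4⁴/(8·16·13.283))^(1/3)
  = (227233)^(1/3) = 61.0226 mm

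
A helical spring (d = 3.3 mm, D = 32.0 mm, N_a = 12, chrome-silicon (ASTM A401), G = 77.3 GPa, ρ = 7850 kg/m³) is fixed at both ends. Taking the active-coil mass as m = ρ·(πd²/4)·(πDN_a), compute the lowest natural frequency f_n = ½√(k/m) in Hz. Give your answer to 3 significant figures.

94.8 Hz

k = Gd⁴/(8D³N_a) = (77.3×10³)(3.3⁴)/(8·32.0³·12) = 2.9142 N/mm = 2914.2 N/m
Wire length L = πDN_a = π·32.0·12 = 1206.4 mm
m = ρ·(πd²/4)·L = 7850 × 8.553×10⁻⁶ m² × 1.2064 m = 0.080997 kg
f_n = ½√(k/m) = 0.5·√(2914.2/0.080997) = 0.5·√(35979) = 94.84 Hz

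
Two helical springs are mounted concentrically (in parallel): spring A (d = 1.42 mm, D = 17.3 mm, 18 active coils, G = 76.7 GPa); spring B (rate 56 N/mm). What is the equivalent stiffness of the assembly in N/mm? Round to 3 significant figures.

k_A = Gd⁴/(8D³N_a) = (76.7×10³)(1.42⁴)/(8·17.3³·18) = 0.41826 N/mm
Parallel: k_eq = 0.41826 + 56 = 56.418 N/mm

56.4 N/mm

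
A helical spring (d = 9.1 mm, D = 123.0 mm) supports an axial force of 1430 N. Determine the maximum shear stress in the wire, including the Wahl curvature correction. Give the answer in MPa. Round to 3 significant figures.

657 MPa

Spring index C = D/d = 123.0/9.1 = 13.5165
K_W = (4C−1)/(4C−4) + 0.615/C = 53.066/50.066 + 0.0455 = 1.1054
τ₀ = 8FD/(πd³) = 8·1430·123.0/(π·9.1³) = 1.40712e+06/2367.4 = 594.37 MPa
τ_max = K·τ₀ = 1.1054 × 594.37 = 657.03 MPa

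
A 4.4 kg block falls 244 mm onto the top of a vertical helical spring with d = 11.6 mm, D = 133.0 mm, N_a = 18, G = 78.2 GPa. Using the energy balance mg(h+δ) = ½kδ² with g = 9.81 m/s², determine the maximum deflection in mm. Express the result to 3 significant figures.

k = Gd⁴/(8D³N_a) = (78.2×10³)(11.6⁴)/(8·133.0³·18) = 4.1795 N/mm
W = mg = 4.4 × 9.81 = 43.164 N
½kδ² − Wδ − Wh = 0 → δ = (W + √(W² + 2kWh))/k
δ = (43.164 + √(1863.1 + 88036.5))/4.1795 = (43.164 + 299.83)/4.1795 = 82.067 mm

82.1 mm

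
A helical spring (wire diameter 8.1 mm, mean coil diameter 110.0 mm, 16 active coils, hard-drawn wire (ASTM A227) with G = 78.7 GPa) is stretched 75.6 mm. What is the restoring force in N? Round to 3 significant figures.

k = Gd⁴/(8D³N_a) = (78.7×10³)(8.1⁴)/(8·110.0³·16) = 1.9885 N/mm
F = k·δ = 1.9885 × 75.6 = 150.33 N

150 N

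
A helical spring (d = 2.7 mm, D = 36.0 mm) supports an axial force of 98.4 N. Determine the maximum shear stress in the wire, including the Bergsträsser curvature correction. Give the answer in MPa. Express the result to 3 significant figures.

504 MPa

Spring index C = D/d = 36.0/2.7 = 13.3333
K_B = (4C+2)/(4C−3) = 55.333/50.333 = 1.0993
τ₀ = 8FD/(πd³) = 8·98.4·36.0/(π·2.7³) = 28339.2/61.836 = 458.3 MPa
τ_max = K·τ₀ = 1.0993 × 458.3 = 503.82 MPa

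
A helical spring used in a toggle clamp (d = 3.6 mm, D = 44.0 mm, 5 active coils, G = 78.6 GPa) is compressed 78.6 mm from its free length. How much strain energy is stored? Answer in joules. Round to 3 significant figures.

k = Gd⁴/(8D³N_a) = (78.6×10³)(3.6⁴)/(8·44.0³·5) = 3.8745 N/mm
U = ½kδ² = 0.5 × 3.8745 × 78.6² = 11968 N·mm = 11.968 J

12.0 J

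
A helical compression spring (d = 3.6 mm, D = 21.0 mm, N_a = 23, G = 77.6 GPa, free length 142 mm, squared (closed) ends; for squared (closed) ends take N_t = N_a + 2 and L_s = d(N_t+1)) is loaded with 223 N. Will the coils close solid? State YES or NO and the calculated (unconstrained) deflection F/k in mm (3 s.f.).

NO, δ = 29.2 mm

k = Gd⁴/(8D³N_a) = (77.6×10³)(3.6⁴)/(8·21.0³·23) = 7.6488 N/mm
N_t = 25; L_s = 3.6·26 = 93.6 mm; δ_solid = L₀ − L_s = 142 − 93.6 = 48.4 mm
δ = F/k = 223/7.6488 = 29.155 mm
δ < δ_solid → spring does not go solid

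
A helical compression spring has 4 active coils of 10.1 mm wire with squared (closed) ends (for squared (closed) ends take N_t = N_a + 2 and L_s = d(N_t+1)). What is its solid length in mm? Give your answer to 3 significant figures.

70.7 mm

squared (closed) ends: N_t = N_a + 2 = 4 + 2 = 6
L_s = d·(N_t+1) = 10.1 × 7 = 70.7 mm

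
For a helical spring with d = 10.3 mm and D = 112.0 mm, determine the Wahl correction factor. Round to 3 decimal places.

1.133

C = D/d = 112.0/10.3 = 10.8738
K_W = (4C−1)/(4C−4) + 0.615/C = 42.495/39.495 + 0.0566 = 1.1325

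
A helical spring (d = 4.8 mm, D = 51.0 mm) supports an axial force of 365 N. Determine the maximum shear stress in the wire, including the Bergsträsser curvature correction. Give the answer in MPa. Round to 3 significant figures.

Spring index C = D/d = 51.0/4.8 = 10.6250
K_B = (4C+2)/(4C−3) = 44.500/39.500 = 1.1266
τ₀ = 8FD/(πd³) = 8·365·51.0/(π·4.8³) = 148920/347.44 = 428.63 MPa
τ_max = K·τ₀ = 1.1266 × 428.63 = 482.88 MPa

483 MPa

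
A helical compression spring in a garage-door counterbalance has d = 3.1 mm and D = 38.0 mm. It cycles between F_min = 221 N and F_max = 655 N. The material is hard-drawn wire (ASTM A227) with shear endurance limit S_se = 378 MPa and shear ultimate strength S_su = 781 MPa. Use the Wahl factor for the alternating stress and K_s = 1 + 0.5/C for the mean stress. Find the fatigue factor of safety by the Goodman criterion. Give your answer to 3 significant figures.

0.251

C = D/d = 38.0/3.1 = 12.2581; K_W = (4C−1)/(4C−4)+0.615/C = 1.1168; K_s = 1+0.5/C = 1.0408
F_a = (F_max−F_min)/2 = 217 N; F_m = (F_max+F_min)/2 = 438 N
τ_a = K_W·8F_aD/(πd³) = 1.1168 × 704.85 = 787.17 MPa
τ_m = K_s·8F_mD/(πd³) = 1.0408 × 1422.7 = 1480.7 MPa
Goodman: 1/n_f = τ_a/S_se + τ_m/S_su = 787.17/378 + 1480.7/781 = 2.08247 + 1.89594 = 3.9784
n_f = 1/3.9784 = 0.2514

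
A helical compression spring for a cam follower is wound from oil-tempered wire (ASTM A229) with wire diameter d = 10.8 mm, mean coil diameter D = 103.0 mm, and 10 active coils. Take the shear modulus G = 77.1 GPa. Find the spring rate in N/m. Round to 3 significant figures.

12000 N/m

k = Gd⁴/(8D³N_a) = (77.1×10³ × 10.8⁴) / (8 × 103.0³ × 10)
  = 1.04894e+09 / 8.74182e+07 = 11.999 N/mm = 11999 N/m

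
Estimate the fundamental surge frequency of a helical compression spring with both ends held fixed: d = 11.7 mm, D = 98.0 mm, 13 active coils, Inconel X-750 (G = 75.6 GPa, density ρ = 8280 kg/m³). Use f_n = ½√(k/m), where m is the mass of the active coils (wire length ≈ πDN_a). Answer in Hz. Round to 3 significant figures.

31.9 Hz

k = Gd⁴/(8D³N_a) = (75.6×10³)(11.7⁴)/(8·98.0³·13) = 14.473 N/mm = 14473 N/m
Wire length L = πDN_a = π·98.0·13 = 4002.4 mm
m = ρ·(πd²/4)·L = 8280 × 107.51×10⁻⁶ m² × 4.0024 m = 3.563 kg
f_n = ½√(k/m) = 0.5·√(14473/3.563) = 0.5·√(4062) = 31.867 Hz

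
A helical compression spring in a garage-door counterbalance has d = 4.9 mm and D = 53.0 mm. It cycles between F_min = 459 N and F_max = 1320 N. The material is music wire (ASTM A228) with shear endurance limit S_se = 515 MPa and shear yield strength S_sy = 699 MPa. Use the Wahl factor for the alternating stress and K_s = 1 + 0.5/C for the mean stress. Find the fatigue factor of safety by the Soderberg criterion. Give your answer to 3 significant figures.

0.383

C = D/d = 53.0/4.9 = 10.8163; K_W = (4C−1)/(4C−4)+0.615/C = 1.1333; K_s = 1+0.5/C = 1.0462
F_a = (F_max−F_min)/2 = 430.5 N; F_m = (F_max+F_min)/2 = 889.5 N
τ_a = K_W·8F_aD/(πd³) = 1.1333 × 493.86 = 559.67 MPa
τ_m = K_s·8F_mD/(πd³) = 1.0462 × 1020.4 = 1067.6 MPa
Soderberg: 1/n_f = τ_a/S_se + τ_m/S_sy = 559.67/515 + 1067.6/699 = 1.08674 + 1.52729 = 2.614
n_f = 1/2.614 = 0.3826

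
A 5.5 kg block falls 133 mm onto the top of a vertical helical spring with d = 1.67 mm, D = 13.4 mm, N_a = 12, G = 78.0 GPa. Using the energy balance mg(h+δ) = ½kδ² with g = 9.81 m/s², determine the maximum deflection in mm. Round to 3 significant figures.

k = Gd⁴/(8D³N_a) = (78.0×10³)(1.67⁴)/(8·13.4³·12) = 2.6265 N/mm
W = mg = 5.5 × 9.81 = 53.955 N
½kδ² − Wδ − Wh = 0 → δ = (W + √(W² + 2kWh))/k
δ = (53.955 + √(2911.1 + 37695.4))/2.6265 = (53.955 + 201.51)/2.6265 = 97.265 mm

97.3 mm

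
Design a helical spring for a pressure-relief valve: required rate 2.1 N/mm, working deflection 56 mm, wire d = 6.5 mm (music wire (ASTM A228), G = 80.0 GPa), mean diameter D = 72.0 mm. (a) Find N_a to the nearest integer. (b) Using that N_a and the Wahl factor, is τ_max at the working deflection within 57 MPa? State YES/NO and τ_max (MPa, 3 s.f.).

N_a = Gd⁴/(8D³k) = (80.0×10³)(6.5⁴)/(8·72.0³·2.1) = 22.77 → N_a = 23
Actual rate k = Gd⁴/(8D³·23) = 2.0794 N/mm
Working load F = kδ = 2.0794·56 = 116.44 N
C = 72.0/6.5 = 11.0769; K_W = (4C−1)/(4C−4)+0.615/C = 1.1299
τ_max = K_W·8FD/(πd³) = 1.1299·77.741 = 87.843 MPa
τ_max > 57 MPa → exceeds allowable

(a) 23 coils; (b) NO, τ_max = 87.8 MPa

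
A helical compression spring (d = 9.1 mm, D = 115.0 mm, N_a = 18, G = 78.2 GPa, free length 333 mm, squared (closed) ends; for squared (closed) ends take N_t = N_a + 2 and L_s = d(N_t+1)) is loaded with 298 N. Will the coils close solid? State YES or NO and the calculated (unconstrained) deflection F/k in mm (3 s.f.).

k = Gd⁴/(8D³N_a) = (78.2×10³)(9.1⁴)/(8·115.0³·18) = 2.4486 N/mm
N_t = 20; L_s = 9.1·21 = 191.1 mm; δ_solid = L₀ − L_s = 333 − 191.1 = 141.9 mm
δ = F/k = 298/2.4486 = 121.7 mm
δ < δ_solid → spring does not go solid

NO, δ = 122 mm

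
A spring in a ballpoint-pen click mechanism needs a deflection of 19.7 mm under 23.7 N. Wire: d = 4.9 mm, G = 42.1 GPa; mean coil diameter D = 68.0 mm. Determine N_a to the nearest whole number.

8

Required rate k = F/δ = 23.7/19.7 = 1.203 N/mm
N_a = Gd⁴/(8D³k) = (42.1×10³ × 4.9⁴)/(8 × 68.0³ × 1.203)
    = 2.42698e+07 / 3.02621e+06 = 8.02 → 8 coils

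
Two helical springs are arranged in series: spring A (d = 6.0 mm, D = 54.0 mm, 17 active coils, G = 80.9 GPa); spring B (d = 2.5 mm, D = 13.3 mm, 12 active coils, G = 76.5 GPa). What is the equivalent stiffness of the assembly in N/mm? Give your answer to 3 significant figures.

3.57 N/mm

k_A = Gd⁴/(8D³N_a) = (80.9×10³)(6.0⁴)/(8·54.0³·17) = 4.8959 N/mm
k_B = Gd⁴/(8D³N_a) = (76.5×10³)(2.5⁴)/(8·13.3³·12) = 13.231 N/mm
Series: 1/k_eq = 1/4.8959 + 1/13.231 = 0.27983; k_eq = 3.5736 N/mm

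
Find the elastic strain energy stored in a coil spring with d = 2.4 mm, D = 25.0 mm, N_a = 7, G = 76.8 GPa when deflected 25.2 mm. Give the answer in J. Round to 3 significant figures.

0.925 J

k = Gd⁴/(8D³N_a) = (76.8×10³)(2.4⁴)/(8·25.0³·7) = 2.912 N/mm
U = ½kδ² = 0.5 × 2.912 × 25.2² = 924.63 N·mm = 0.92463 J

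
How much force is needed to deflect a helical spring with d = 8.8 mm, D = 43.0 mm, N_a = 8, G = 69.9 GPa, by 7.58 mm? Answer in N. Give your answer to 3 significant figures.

624 N

k = Gd⁴/(8D³N_a) = (69.9×10³)(8.8⁴)/(8·43.0³·8) = 82.38 N/mm
F = k·δ = 82.38 × 7.58 = 624.44 N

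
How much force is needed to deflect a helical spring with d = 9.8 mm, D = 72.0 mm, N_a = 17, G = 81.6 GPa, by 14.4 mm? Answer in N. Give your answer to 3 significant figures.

k = Gd⁴/(8D³N_a) = (81.6×10³)(9.8⁴)/(8·72.0³·17) = 14.827 N/mm
F = k·δ = 14.827 × 14.4 = 213.51 N

214 N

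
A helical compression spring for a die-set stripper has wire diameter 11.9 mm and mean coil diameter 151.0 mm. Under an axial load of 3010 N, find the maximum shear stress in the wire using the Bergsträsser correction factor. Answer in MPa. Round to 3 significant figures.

Spring index C = D/d = 151.0/11.9 = 12.6891
K_B = (4C+2)/(4C−3) = 52.756/47.756 = 1.1047
τ₀ = 8FD/(πd³) = 8·3010·151.0/(π·11.9³) = 3.63608e+06/5294.1 = 686.82 MPa
τ_max = K·τ₀ = 1.1047 × 686.82 = 758.73 MPa

759 MPa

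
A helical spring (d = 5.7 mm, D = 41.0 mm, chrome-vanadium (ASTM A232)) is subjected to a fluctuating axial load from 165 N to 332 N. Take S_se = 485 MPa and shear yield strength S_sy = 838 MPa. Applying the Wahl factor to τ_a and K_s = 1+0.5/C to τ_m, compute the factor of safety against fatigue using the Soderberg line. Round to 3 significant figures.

3.38

C = D/d = 41.0/5.7 = 7.1930; K_W = (4C−1)/(4C−4)+0.615/C = 1.2066; K_s = 1+0.5/C = 1.0695
F_a = (F_max−F_min)/2 = 83.5 N; F_m = (F_max+F_min)/2 = 248.5 N
τ_a = K_W·8F_aD/(πd³) = 1.2066 × 47.075 = 56.8 MPa
τ_m = K_s·8F_mD/(πd³) = 1.0695 × 140.1 = 149.83 MPa
Soderberg: 1/n_f = τ_a/S_se + τ_m/S_sy = 56.8/485 + 149.83/838 = 0.11711 + 0.17880 = 0.29591
n_f = 1/0.29591 = 3.379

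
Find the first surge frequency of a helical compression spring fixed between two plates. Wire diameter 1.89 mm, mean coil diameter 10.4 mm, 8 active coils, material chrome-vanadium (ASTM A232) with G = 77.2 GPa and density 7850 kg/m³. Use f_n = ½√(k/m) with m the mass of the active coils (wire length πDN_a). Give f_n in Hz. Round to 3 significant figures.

k = Gd⁴/(8D³N_a) = (77.2×10³)(1.89⁴)/(8·10.4³·8) = 13.683 N/mm = 13683 N/m
Wire length L = πDN_a = π·10.4·8 = 261.38 mm
m = ρ·(πd²/4)·L = 7850 × 2.8055×10⁻⁶ m² × 0.26138 m = 0.0057565 kg
f_n = ½√(k/m) = 0.5·√(13683/0.0057565) = 0.5·√(2.377e+06) = 770.88 Hz

771 Hz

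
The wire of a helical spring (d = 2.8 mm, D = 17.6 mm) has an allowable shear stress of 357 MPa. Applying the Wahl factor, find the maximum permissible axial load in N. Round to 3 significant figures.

141 N

C = D/d = 17.6/2.8 = 6.2857
K_W = (4C−1)/(4C−4) + 0.615/C = 24.143/21.143 + 0.0978 = 1.2397
τ_max = K·8FD/(πd³) → F_max = τ_allow·πd³/(8DK)
F_max = 357·π·2.8³/(8·17.6·1.2397) = 24620/174.55 = 141.05 N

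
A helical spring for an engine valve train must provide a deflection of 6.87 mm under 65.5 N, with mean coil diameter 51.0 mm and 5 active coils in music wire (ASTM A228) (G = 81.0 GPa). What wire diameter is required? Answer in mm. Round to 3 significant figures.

Required rate k = F/δ = 65.5/6.87 = 9.5342 N/mm
d = (8D³N_a·k / G)^(1/4) = (8·51.0³·5·9.5342 / (81.0×10³))^0.25
  = (624.55)^0.25 = 4.9991 mm

5.00 mm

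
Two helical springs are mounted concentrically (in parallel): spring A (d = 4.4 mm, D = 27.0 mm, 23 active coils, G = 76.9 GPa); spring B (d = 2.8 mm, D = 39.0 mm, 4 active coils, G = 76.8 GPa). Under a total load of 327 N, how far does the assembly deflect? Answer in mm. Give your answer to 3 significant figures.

31.3 mm

k_A = Gd⁴/(8D³N_a) = (76.9×10³)(4.4⁴)/(8·27.0³·23) = 7.9584 N/mm
k_B = Gd⁴/(8D³N_a) = (76.8×10³)(2.8⁴)/(8·39.0³·4) = 2.4868 N/mm
Parallel: k_eq = 7.9584 + 2.4868 = 10.445 N/mm
δ = F/k_eq = 327/10.445 = 31.306 mm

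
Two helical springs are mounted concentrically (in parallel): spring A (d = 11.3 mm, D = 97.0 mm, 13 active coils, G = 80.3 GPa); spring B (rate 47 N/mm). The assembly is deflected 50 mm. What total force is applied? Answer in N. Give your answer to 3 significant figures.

3040 N

k_A = Gd⁴/(8D³N_a) = (80.3×10³)(11.3⁴)/(8·97.0³·13) = 13.794 N/mm
Parallel: k_eq = 13.794 + 47 = 60.794 N/mm
F = k_eq·δ = 60.794·50 = 3039.7 N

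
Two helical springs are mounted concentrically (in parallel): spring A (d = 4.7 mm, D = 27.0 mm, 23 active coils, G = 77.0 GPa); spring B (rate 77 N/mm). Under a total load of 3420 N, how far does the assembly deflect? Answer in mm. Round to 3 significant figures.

k_A = Gd⁴/(8D³N_a) = (77.0×10³)(4.7⁴)/(8·27.0³·23) = 10.375 N/mm
Parallel: k_eq = 10.375 + 77 = 87.375 N/mm
δ = F/k_eq = 3420/87.375 = 39.142 mm

39.1 mm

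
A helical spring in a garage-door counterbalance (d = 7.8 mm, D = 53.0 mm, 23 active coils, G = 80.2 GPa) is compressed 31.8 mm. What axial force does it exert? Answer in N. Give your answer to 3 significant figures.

k = Gd⁴/(8D³N_a) = (80.2×10³)(7.8⁴)/(8·53.0³·23) = 10.837 N/mm
F = k·δ = 10.837 × 31.8 = 344.62 N

345 N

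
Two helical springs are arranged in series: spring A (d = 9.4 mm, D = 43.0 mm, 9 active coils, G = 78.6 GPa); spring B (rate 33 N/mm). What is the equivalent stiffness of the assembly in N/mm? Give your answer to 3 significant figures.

25.2 N/mm

k_A = Gd⁴/(8D³N_a) = (78.6×10³)(9.4⁴)/(8·43.0³·9) = 107.2 N/mm
Series: 1/k_eq = 1/107.2 + 1/33 = 0.039631; k_eq = 25.233 N/mm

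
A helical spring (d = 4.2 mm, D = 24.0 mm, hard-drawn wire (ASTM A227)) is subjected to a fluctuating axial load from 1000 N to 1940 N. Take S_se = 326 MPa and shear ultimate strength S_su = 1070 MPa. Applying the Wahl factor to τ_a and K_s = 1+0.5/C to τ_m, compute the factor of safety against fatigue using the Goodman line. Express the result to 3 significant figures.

C = D/d = 24.0/4.2 = 5.7143; K_W = (4C−1)/(4C−4)+0.615/C = 1.2667; K_s = 1+0.5/C = 1.0875
F_a = (F_max−F_min)/2 = 470 N; F_m = (F_max+F_min)/2 = 1470 N
τ_a = K_W·8F_aD/(πd³) = 1.2667 × 387.7 = 491.11 MPa
τ_m = K_s·8F_mD/(πd³) = 1.0875 × 1212.6 = 1318.7 MPa
Goodman: 1/n_f = τ_a/S_se + τ_m/S_su = 491.11/326 + 1318.7/1070 = 1.50648 + 1.23244 = 2.7389
n_f = 1/2.7389 = 0.3651

0.365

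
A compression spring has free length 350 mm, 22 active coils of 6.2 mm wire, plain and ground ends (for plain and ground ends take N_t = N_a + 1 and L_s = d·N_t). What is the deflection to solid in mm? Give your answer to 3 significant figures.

N_t = 23; L_s = 6.2·23 = 142.6 mm
δ_solid = L₀ − L_s = 350 − 142.6 = 207.4 mm

207 mm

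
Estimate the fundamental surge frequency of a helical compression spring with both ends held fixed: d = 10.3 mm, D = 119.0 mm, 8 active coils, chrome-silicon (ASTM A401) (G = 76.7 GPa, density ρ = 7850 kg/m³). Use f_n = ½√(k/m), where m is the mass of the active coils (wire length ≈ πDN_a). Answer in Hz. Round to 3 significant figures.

32.0 Hz

k = Gd⁴/(8D³N_a) = (76.7×10³)(10.3⁴)/(8·119.0³·8) = 8.0043 N/mm = 8004.3 N/m
Wire length L = πDN_a = π·119.0·8 = 2990.8 mm
m = ρ·(πd²/4)·L = 7850 × 83.323×10⁻⁶ m² × 2.9908 m = 1.9562 kg
f_n = ½√(k/m) = 0.5·√(8004.3/1.9562) = 0.5·√(4091.7) = 31.983 Hz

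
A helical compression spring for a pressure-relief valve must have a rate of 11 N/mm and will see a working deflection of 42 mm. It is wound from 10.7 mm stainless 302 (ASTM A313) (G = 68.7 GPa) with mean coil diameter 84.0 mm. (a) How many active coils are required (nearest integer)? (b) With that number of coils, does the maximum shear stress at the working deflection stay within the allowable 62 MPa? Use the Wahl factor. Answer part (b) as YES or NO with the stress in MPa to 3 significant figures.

N_a = Gd⁴/(8D³k) = (68.7×10³)(10.7⁴)/(8·84.0³·11) = 17.27 → N_a = 17
Actual rate k = Gd⁴/(8D³·17) = 11.172 N/mm
Working load F = kδ = 11.172·42 = 469.21 N
C = 84.0/10.7 = 7.8505; K_W = (4C−1)/(4C−4)+0.615/C = 1.1878
τ_max = K_W·8FD/(πd³) = 1.1878·81.928 = 97.316 MPa
τ_max > 62 MPa → exceeds allowable

(a) 17 coils; (b) NO, τ_max = 97.3 MPa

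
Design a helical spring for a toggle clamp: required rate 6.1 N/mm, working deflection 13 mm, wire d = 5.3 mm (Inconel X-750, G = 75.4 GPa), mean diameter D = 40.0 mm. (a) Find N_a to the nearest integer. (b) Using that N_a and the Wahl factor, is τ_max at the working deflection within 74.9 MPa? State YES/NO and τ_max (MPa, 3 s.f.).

N_a = Gd⁴/(8D³k) = (75.4×10³)(5.3⁴)/(8·40.0³·6.1) = 19.05 → N_a = 19
Actual rate k = Gd⁴/(8D³·19) = 6.1158 N/mm
Working load F = kδ = 6.1158·13 = 79.505 N
C = 40.0/5.3 = 7.5472; K_W = (4C−1)/(4C−4)+0.615/C = 1.1960
τ_max = K_W·8FD/(πd³) = 1.1960·54.396 = 65.06 MPa
τ_max ≤ 74.9 MPa → acceptable

(a) 19 coils; (b) YES, τ_max = 65.1 MPa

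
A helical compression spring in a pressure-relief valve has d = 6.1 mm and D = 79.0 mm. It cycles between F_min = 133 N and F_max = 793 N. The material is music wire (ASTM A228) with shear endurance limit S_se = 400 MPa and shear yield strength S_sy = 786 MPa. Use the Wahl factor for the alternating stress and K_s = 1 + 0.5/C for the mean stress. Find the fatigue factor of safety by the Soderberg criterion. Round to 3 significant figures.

C = D/d = 79.0/6.1 = 12.9508; K_W = (4C−1)/(4C−4)+0.615/C = 1.1102; K_s = 1+0.5/C = 1.0386
F_a = (F_max−F_min)/2 = 330 N; F_m = (F_max+F_min)/2 = 463 N
τ_a = K_W·8F_aD/(πd³) = 1.1102 × 292.48 = 324.72 MPa
τ_m = K_s·8F_mD/(πd³) = 1.0386 × 410.35 = 426.2 MPa
Soderberg: 1/n_f = τ_a/S_se + τ_m/S_sy = 324.72/400 + 426.2/786 = 0.81180 + 0.54224 = 1.354
n_f = 1/1.354 = 0.7385

0.739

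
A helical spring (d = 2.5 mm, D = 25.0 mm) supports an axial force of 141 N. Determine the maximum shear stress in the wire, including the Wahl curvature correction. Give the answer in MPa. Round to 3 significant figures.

Spring index C = D/d = 25.0/2.5 = 10.0000
K_W = (4C−1)/(4C−4) + 0.615/C = 39.000/36.000 + 0.0615 = 1.1448
τ₀ = 8FD/(πd³) = 8·141·25.0/(π·2.5³) = 28200/49.087 = 574.49 MPa
τ_max = K·τ₀ = 1.1448 × 574.49 = 657.69 MPa

658 MPa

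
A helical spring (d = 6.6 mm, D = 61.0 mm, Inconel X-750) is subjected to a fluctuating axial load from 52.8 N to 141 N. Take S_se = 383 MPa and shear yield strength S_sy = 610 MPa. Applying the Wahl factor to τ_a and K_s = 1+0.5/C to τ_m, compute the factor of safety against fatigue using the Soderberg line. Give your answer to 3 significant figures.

C = D/d = 61.0/6.6 = 9.2424; K_W = (4C−1)/(4C−4)+0.615/C = 1.1575; K_s = 1+0.5/C = 1.0541
F_a = (F_max−F_min)/2 = 44.1 N; F_m = (F_max+F_min)/2 = 96.9 N
τ_a = K_W·8F_aD/(πd³) = 1.1575 × 23.827 = 27.581 MPa
τ_m = K_s·8F_mD/(πd³) = 1.0541 × 52.355 = 55.188 MPa
Soderberg: 1/n_f = τ_a/S_se + τ_m/S_sy = 27.581/383 + 55.188/610 = 0.07201 + 0.09047 = 0.16248
n_f = 1/0.16248 = 6.154

6.15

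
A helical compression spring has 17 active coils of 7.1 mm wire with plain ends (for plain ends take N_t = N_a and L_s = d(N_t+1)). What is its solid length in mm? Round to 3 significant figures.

128 mm

plain ends: N_t = N_a = 17
L_s = d·(N_t+1) = 7.1 × 18 = 127.8 mm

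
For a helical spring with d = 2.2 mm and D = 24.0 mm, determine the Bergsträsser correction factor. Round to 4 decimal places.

1.1230

C = D/d = 24.0/2.2 = 10.9091
K_B = (4C+2)/(4C−3) = 45.636/40.636 = 1.1230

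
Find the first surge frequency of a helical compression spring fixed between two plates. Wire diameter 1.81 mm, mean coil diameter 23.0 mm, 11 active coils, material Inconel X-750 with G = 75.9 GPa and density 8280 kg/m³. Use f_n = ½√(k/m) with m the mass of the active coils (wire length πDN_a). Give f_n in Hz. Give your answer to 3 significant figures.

106 Hz

k = Gd⁴/(8D³N_a) = (75.9×10³)(1.81⁴)/(8·23.0³·11) = 0.76083 N/mm = 760.83 N/m
Wire length L = πDN_a = π·23.0·11 = 794.82 mm
m = ρ·(πd²/4)·L = 8280 × 2.573×10⁻⁶ m² × 0.79482 m = 0.016934 kg
f_n = ½√(k/m) = 0.5·√(760.83/0.016934) = 0.5·√(44931) = 105.98 Hz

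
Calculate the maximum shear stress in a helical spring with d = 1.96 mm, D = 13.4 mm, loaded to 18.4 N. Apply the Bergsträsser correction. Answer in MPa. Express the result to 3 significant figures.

101 MPa

Spring index C = D/d = 13.4/1.96 = 6.8367
K_B = (4C+2)/(4C−3) = 29.347/24.347 = 1.2054
τ₀ = 8FD/(πd³) = 8·18.4·13.4/(π·1.96³) = 1972.48/23.655 = 83.386 MPa
τ_max = K·τ₀ = 1.2054 × 83.386 = 100.51 MPa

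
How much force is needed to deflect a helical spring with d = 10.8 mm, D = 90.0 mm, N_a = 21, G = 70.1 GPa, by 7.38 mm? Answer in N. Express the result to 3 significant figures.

57.5 N

k = Gd⁴/(8D³N_a) = (70.1×10³)(10.8⁴)/(8·90.0³·21) = 7.7871 N/mm
F = k·δ = 7.7871 × 7.38 = 57.469 N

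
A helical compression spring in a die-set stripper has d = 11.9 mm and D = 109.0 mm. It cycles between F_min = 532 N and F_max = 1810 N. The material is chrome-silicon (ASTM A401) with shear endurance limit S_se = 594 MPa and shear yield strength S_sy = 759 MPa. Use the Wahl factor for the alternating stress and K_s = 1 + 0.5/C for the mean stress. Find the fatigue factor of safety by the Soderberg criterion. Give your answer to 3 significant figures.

C = D/d = 109.0/11.9 = 9.1597; K_W = (4C−1)/(4C−4)+0.615/C = 1.1591; K_s = 1+0.5/C = 1.0546
F_a = (F_max−F_min)/2 = 639 N; F_m = (F_max+F_min)/2 = 1171 N
τ_a = K_W·8F_aD/(πd³) = 1.1591 × 105.25 = 121.99 MPa
τ_m = K_s·8F_mD/(πd³) = 1.0546 × 192.88 = 203.41 MPa
Soderberg: 1/n_f = τ_a/S_se + τ_m/S_sy = 121.99/594 + 203.41/759 = 0.20537 + 0.26799 = 0.47337
n_f = 1/0.47337 = 2.113

2.11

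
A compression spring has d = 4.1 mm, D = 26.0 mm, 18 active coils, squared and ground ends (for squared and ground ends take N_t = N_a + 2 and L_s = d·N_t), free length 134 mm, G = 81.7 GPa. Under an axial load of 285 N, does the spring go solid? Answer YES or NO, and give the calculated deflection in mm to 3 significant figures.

NO, δ = 31.2 mm

k = Gd⁴/(8D³N_a) = (81.7×10³)(4.1⁴)/(8·26.0³·18) = 9.1217 N/mm
N_t = 20; L_s = 4.1·20 = 82 mm; δ_solid = L₀ − L_s = 134 − 82 = 52 mm
δ = F/k = 285/9.1217 = 31.244 mm
δ < δ_solid → spring does not go solid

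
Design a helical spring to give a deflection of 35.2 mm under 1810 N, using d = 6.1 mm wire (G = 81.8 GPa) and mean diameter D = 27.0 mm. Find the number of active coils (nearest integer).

14

Required rate k = F/δ = 1810/35.2 = 51.42 N/mm
N_a = Gd⁴/(8D³k) = (81.8×10³ × 6.1⁴)/(8 × 27.0³ × 51.42)
    = 1.13259e+08 / 8.09687e+06 = 13.99 → 14 coils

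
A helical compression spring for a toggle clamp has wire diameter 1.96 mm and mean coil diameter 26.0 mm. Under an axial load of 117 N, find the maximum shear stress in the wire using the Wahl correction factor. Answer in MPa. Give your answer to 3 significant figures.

1140 MPa

Spring index C = D/d = 26.0/1.96 = 13.2653
K_W = (4C−1)/(4C−4) + 0.615/C = 52.061/49.061 + 0.0464 = 1.1075
τ₀ = 8FD/(πd³) = 8·117·26.0/(π·1.96³) = 24336/23.655 = 1028.8 MPa
τ_max = K·τ₀ = 1.1075 × 1028.8 = 1139.4 MPa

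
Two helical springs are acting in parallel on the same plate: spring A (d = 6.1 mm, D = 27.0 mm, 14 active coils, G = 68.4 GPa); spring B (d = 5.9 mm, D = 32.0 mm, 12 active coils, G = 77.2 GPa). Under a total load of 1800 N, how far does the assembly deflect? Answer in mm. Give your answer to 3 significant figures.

24.8 mm

k_A = Gd⁴/(8D³N_a) = (68.4×10³)(6.1⁴)/(8·27.0³·14) = 42.96 N/mm
k_B = Gd⁴/(8D³N_a) = (77.2×10³)(5.9⁴)/(8·32.0³·12) = 29.737 N/mm
Parallel: k_eq = 42.96 + 29.737 = 72.698 N/mm
δ = F/k_eq = 1800/72.698 = 24.76 mm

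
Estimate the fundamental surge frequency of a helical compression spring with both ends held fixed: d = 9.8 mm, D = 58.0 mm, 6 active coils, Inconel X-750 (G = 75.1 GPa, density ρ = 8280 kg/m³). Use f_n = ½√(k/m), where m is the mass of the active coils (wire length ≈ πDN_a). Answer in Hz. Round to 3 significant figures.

k = Gd⁴/(8D³N_a) = (75.1×10³)(9.8⁴)/(8·58.0³·6) = 73.964 N/mm = 73964 N/m
Wire length L = πDN_a = π·58.0·6 = 1093.3 mm
m = ρ·(πd²/4)·L = 8280 × 75.43×10⁻⁶ m² × 1.0933 m = 0.68281 kg
f_n = ½√(k/m) = 0.5·√(73964/0.68281) = 0.5·√(1.0832e+05) = 164.56 Hz

165 Hz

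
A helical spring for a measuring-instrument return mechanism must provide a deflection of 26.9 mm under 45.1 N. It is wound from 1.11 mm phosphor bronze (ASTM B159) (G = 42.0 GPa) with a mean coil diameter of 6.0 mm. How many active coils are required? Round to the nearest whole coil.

Required rate k = F/δ = 45.1/26.9 = 1.6766 N/mm
N_a = Gd⁴/(8D³k) = (42.0×10³ × 1.11⁴)/(8 × 6.0³ × 1.6766)
    = 63759 / 2897.13 = 22.01 → 22 coils

22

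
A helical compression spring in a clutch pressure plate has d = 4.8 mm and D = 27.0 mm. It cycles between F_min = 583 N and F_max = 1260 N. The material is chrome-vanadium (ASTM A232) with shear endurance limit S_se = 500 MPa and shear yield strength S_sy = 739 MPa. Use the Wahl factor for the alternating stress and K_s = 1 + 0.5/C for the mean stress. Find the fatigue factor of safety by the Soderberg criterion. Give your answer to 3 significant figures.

C = D/d = 27.0/4.8 = 5.6250; K_W = (4C−1)/(4C−4)+0.615/C = 1.2715; K_s = 1+0.5/C = 1.0889
F_a = (F_max−F_min)/2 = 338.5 N; F_m = (F_max+F_min)/2 = 921.5 N
τ_a = K_W·8F_aD/(πd³) = 1.2715 × 210.45 = 267.58 MPa
τ_m = K_s·8F_mD/(πd³) = 1.0889 × 572.9 = 623.82 MPa
Soderberg: 1/n_f = τ_a/S_se + τ_m/S_sy = 267.58/500 + 623.82/739 = 0.53516 + 0.84414 = 1.3793
n_f = 1/1.3793 = 0.725

0.725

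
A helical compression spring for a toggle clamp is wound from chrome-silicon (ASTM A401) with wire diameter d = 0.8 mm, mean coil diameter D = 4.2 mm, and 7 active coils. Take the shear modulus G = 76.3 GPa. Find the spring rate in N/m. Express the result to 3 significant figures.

7530 N/m

k = Gd⁴/(8D³N_a) = (76.3×10³ × 0.8⁴) / (8 × 4.2³ × 7)
  = 31252.5 / 4148.93 = 7.5327 N/mm = 7532.7 N/m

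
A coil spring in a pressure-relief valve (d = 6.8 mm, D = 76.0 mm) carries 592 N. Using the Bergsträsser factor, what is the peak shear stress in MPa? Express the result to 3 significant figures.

408 MPa

Spring index C = D/d = 76.0/6.8 = 11.1765
K_B = (4C+2)/(4C−3) = 46.706/41.706 = 1.1199
τ₀ = 8FD/(πd³) = 8·592·76.0/(π·6.8³) = 359936/987.82 = 364.38 MPa
τ_max = K·τ₀ = 1.1199 × 364.38 = 408.06 MPa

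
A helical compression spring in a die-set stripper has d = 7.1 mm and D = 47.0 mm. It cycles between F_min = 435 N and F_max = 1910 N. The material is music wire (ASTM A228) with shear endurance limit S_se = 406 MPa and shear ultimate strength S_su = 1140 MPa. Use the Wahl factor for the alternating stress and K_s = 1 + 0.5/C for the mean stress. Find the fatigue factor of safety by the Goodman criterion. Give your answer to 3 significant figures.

0.897

C = D/d = 47.0/7.1 = 6.6197; K_W = (4C−1)/(4C−4)+0.615/C = 1.2264; K_s = 1+0.5/C = 1.0755
F_a = (F_max−F_min)/2 = 737.5 N; F_m = (F_max+F_min)/2 = 1172.5 N
τ_a = K_W·8F_aD/(πd³) = 1.2264 × 246.62 = 302.44 MPa
τ_m = K_s·8F_mD/(πd³) = 1.0755 × 392.08 = 421.7 MPa
Goodman: 1/n_f = τ_a/S_se + τ_m/S_su = 302.44/406 + 421.7/1140 = 0.74493 + 0.36991 = 1.1148
n_f = 1/1.1148 = 0.897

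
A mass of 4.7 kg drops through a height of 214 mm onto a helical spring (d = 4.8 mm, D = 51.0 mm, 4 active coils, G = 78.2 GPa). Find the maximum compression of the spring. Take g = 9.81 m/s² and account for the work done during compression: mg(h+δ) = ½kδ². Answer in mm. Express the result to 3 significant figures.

k = Gd⁴/(8D³N_a) = (78.2×10³)(4.8⁴)/(8·51.0³·4) = 9.7794 N/mm
W = mg = 4.7 × 9.81 = 46.107 N
½kδ² − Wδ − Wh = 0 → δ = (W + √(W² + 2kWh))/k
δ = (46.107 + √(2125.9 + 192984))/9.7794 = (46.107 + 441.71)/9.7794 = 49.882 mm

49.9 mm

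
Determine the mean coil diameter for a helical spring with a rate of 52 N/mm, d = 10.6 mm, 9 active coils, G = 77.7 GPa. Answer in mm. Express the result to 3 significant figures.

64.0 mm

D = (Gd⁴/(8N_a·k))^(1/3) = (77.7×10³·10.6⁴/(8·9·52))^(1/3)
  = (262004)^(1/3) = 63.9886 mm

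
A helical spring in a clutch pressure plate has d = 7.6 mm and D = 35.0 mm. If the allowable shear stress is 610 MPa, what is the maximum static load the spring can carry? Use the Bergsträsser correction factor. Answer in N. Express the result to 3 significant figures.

C = D/d = 35.0/7.6 = 4.6053
K_B = (4C+2)/(4C−3) = 20.421/15.421 = 1.3242
τ_max = K·8FD/(πd³) → F_max = τ_allow·πd³/(8DK)
F_max = 610·π·7.6³/(8·35.0·1.3242) = 8.4124e+05/370.78 = 2268.8 N

2270 N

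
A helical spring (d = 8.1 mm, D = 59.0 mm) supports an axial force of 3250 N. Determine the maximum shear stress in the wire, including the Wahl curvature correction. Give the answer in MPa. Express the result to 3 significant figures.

Spring index C = D/d = 59.0/8.1 = 7.2840
K_W = (4C−1)/(4C−4) + 0.615/C = 28.136/25.136 + 0.0844 = 1.2038
τ₀ = 8FD/(πd³) = 8·3250·59.0/(π·8.1³) = 1.534e+06/1669.6 = 918.8 MPa
τ_max = K·τ₀ = 1.2038 × 918.8 = 1106 MPa

1110 MPa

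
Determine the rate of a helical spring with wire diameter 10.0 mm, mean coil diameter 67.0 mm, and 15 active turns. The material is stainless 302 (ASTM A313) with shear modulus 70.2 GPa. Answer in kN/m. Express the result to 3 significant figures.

k = Gd⁴/(8D³N_a) = (70.2×10³ × 10.0⁴) / (8 × 67.0³ × 15)
  = 7.02e+08 / 3.60916e+07 = 19.451 N/mm

19.5 kN/m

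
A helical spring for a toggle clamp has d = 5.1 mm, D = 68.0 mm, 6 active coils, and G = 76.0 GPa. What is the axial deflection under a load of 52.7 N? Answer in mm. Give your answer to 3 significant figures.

k = Gd⁴/(8D³N_a) = (76.0×10³)(5.1⁴)/(8·68.0³·6) = 3.4066 N/mm
δ = F/k = 52.7 / 3.4066 = 15.47 mm

15.5 mm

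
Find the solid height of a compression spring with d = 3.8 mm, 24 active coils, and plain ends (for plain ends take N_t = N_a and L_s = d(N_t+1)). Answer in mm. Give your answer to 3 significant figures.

plain ends: N_t = N_a = 24
L_s = d·(N_t+1) = 3.8 × 25 = 95 mm

95.0 mm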